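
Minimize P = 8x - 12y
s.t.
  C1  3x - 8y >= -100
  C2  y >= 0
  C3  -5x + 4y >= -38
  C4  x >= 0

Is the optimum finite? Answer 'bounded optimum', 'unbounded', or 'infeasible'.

Corner points and P = 8x - 12y:
  (176/7, 307/14) → P = -62
  (0, 25/2) → P = -150
  (38/5, 0) → P = 304/5
  (0, 0) → P = 0
The feasible region has finitely many vertices and no improving ray; the minimum is -150 at (0, 25/2).

bounded optimum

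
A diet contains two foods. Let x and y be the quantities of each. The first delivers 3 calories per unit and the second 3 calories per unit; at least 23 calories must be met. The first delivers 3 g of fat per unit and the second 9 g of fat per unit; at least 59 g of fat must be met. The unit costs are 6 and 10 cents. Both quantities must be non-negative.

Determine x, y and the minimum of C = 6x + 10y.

x = 5/3, y = 6, minimum C = 70

Feasible corners and C = 6x + 10y:
  (0, 23/3) → C = 230/3
  (59/3, 0) → C = 118
  (5/3, 6) → C = 70
The feasible region is unbounded (it extends along (0, 1), (1, 0)), but C strictly increases along every unbounded feasible direction, so there is no improving ray and the minimum is attained at a vertex.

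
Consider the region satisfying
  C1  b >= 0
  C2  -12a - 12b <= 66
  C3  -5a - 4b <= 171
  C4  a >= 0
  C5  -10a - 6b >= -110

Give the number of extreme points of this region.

The feasible vertices (each the meet of two boundaries and inside every other half-plane) are:
  (0, 0)
  (11, 0)
  (0, 55/3)

3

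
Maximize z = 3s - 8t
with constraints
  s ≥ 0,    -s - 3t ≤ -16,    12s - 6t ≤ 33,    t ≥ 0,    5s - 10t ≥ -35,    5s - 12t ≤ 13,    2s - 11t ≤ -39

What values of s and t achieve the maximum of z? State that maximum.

Extreme points and z = 3s - 8t:
  (11/5, 23/5) → z = -151/5
  (59/17, 71/17) → z = -23
  (6, 13/2) → z = -34
  (199/40, 89/20) → z = -827/40

At the optimal vertex, 12s - 6t = 33 and 2s - 11t = -39.
Solving simultaneously gives s = 199/40, t = 89/20.

s = 199/40, t = 89/20, maximum z = -827/40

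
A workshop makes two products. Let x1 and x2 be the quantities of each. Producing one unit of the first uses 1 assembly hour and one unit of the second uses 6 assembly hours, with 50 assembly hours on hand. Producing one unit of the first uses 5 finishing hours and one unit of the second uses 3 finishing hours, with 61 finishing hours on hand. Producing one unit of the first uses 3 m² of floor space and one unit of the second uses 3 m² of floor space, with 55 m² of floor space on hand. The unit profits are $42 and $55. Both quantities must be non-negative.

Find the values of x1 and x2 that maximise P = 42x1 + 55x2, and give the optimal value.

x1 = 8, x2 = 7, maximum P = 721

Feasible corners and P = 42x1 + 55x2:
  (0, 0) → P = 0
  (0, 25/3) → P = 1375/3
  (61/5, 0) → P = 2562/5
  (8, 7) → P = 721

The optimum lies where x1 + 6x2 = 50 and 5x1 + 3x2 = 61.
Solving simultaneously gives x1 = 8, x2 = 7.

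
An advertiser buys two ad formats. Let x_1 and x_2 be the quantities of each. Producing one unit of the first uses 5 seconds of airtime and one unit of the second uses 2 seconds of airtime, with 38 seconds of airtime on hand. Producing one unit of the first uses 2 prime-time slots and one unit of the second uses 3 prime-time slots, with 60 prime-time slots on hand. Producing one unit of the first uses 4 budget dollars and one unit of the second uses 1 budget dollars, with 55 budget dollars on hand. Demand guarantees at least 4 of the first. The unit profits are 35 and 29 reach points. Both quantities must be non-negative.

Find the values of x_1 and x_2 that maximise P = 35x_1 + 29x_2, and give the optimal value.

Corner points and P = 35x_1 + 29x_2:
  (38/5, 0) → P = 266
  (4, 0) → P = 140
  (4, 9) → P = 401

x_1 = 4, x_2 = 9, maximum P = 401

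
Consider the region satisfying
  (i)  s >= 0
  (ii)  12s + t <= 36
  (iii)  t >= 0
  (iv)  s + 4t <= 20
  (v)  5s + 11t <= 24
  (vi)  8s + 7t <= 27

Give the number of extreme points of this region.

Intersecting each pair of boundary lines and keeping only the points that satisfy every inequality leaves:
  (0, 0)
  (0, 24/11)
  (3, 0)
  (225/76, 9/19)
  (129/53, 57/53)

5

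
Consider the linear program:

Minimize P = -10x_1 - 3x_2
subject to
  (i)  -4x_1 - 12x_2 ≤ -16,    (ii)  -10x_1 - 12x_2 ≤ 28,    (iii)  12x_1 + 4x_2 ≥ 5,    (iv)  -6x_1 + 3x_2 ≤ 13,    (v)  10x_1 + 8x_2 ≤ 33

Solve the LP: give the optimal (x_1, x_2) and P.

Feasible corners and P = -10x_1 - 3x_2:
  (-1/32, 43/32) → P = -119/32
  (67/22, 7/22) → P = -691/22
  (-37/60, 31/10) → P = -47/15
  (-5/78, 164/39) → P = -467/39

The optimum lies where -4x_1 - 12x_2 = -16 and 10x_1 + 8x_2 = 33.
Solving simultaneously gives x_1 = 67/22, x_2 = 7/22.

x_1 = 67/22, x_2 = 7/22, minimum P = -691/22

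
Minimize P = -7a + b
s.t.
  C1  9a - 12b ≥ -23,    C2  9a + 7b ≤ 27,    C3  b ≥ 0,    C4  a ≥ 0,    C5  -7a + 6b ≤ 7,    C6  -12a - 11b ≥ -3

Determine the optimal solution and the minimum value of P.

a = 1/4, b = 0, minimum P = -7/4

Corner points and P = -7a + b:
  (0, 0) → P = 0
  (1/4, 0) → P = -7/4
  (0, 3/11) → P = 3/11

The binding constraints are b = 0 and -12a - 11b = -3.
Solving simultaneously gives a = 1/4, b = 0.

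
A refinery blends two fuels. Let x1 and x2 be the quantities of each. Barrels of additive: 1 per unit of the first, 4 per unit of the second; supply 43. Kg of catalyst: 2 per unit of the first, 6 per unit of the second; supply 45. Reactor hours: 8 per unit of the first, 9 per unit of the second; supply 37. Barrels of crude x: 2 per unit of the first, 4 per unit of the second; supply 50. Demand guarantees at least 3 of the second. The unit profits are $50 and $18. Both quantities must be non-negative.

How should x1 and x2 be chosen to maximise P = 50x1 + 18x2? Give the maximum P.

x1 = 5/4, x2 = 3, maximum P = 233/2

Feasible corners and P = 50x1 + 18x2:
  (0, 37/9) → P = 74
  (0, 3) → P = 54
  (5/4, 3) → P = 233/2

At the optimal vertex, 8x1 + 9x2 = 37 and x2 = 3.
Solving simultaneously gives x1 = 5/4, x2 = 3.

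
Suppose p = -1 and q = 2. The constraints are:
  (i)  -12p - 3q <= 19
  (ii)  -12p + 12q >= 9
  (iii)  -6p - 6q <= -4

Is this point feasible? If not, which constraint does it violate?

(i): 6 ≤ 19 ✓
(ii): 36 ≥ 9 ✓
(iii): -6 ≤ -4 ✓

feasible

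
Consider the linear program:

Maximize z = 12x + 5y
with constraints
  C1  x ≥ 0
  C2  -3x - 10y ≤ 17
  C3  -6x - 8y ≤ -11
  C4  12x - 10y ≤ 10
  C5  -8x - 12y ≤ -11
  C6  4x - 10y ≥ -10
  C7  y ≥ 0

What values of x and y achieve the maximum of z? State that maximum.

x = 5/2, y = 2, maximum z = 40

Feasible corners and z = 12x + 5y:
  (95/78, 6/13) → z = 220/13
  (15/46, 26/23) → z = 220/23
  (5/2, 2) → z = 40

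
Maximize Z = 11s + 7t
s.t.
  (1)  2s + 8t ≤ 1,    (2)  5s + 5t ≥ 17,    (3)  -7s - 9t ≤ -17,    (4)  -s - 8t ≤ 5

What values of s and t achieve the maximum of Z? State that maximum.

s = 6, t = -11/8, maximum Z = 451/8

Vertices and Z = 11s + 7t:
  (131/30, -29/30) → Z = 619/15
  (6, -11/8) → Z = 451/8
  (23/5, -6/5) → Z = 211/5

The binding constraints are 2s + 8t = 1 and -s - 8t = 5.
Solving simultaneously gives s = 6, t = -11/8.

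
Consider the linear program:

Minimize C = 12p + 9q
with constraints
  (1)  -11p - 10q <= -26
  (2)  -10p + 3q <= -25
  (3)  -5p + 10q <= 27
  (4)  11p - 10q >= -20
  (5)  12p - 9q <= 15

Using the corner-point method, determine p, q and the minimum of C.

p = 10/3, q = 25/9, minimum C = 65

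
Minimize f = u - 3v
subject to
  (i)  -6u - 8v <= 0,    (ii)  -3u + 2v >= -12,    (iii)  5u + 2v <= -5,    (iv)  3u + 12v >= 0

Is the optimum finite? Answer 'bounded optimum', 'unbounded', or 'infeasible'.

From the feasible point (-10/7, 15/14), moving in the direction (-8, 6) keeps every constraint satisfied while f decreases without bound.

unbounded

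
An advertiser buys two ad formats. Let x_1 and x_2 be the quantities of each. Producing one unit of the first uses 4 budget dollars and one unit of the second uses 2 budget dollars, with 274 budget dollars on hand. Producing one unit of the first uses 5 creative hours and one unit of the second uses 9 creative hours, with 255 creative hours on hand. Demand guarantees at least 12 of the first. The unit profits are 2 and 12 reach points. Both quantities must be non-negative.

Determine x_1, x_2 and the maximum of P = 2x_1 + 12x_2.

Vertices and P = 2x_1 + 12x_2:
  (51, 0) → P = 102
  (12, 0) → P = 24
  (12, 65/3) → P = 284

x_1 = 12, x_2 = 65/3, maximum P = 284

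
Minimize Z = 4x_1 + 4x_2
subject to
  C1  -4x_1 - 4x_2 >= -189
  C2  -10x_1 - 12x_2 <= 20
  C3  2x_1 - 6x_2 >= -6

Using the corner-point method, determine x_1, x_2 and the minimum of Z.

x_1 = -16/7, x_2 = 5/21, minimum Z = -172/21

Extreme points and Z = 4x_1 + 4x_2:
  (587/2, -985/4) → Z = 189
  (555/16, 201/16) → Z = 189
  (-16/7, 5/21) → Z = -172/21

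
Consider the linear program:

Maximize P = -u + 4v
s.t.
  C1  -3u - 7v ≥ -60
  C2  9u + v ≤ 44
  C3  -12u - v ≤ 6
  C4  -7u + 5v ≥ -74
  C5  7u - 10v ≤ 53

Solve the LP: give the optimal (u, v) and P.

u = -34/27, v = 82/9, maximum P = 1018/27

Extreme points and P = -u + 4v:
  (62/15, 34/5) → P = 346/15
  (-34/27, 82/9) → P = 1018/27
  (493/97, -169/97) → P = -1169/97
  (-7/127, -678/127) → P = -2705/127

At the optimal vertex, -3u - 7v = -60 and -12u - v = 6.
Solving simultaneously gives u = -34/27, v = 82/9.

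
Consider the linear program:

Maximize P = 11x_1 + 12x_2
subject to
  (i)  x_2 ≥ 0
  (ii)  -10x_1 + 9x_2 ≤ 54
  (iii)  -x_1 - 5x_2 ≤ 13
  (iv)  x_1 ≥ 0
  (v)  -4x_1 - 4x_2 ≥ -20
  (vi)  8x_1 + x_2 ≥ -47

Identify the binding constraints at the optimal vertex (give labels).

Corner points and P = 11x_1 + 12x_2:
  (0, 0) → P = 0
  (5, 0) → P = 55
  (0, 5) → P = 60

The maximum is at (0, 5). Substituting into each constraint, equality holds for (iv) and (v); the remaining constraints have slack.

(iv) and (v)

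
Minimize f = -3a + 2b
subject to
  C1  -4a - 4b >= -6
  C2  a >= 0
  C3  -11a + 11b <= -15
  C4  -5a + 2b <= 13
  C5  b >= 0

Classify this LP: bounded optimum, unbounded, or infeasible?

Extreme points and f = -3a + 2b:
  (63/44, 3/44) → f = -183/44
  (3/2, 0) → f = -9/2
  (15/11, 0) → f = -45/11
The feasible region has finitely many vertices and no improving ray; the minimum is -9/2 at (3/2, 0).

bounded optimum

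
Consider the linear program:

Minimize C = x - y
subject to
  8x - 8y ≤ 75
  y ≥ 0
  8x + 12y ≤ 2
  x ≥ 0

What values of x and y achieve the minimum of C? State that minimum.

Feasible corners and C = x - y:
  (1/4, 0) → C = 1/4
  (0, 0) → C = 0
  (0, 1/6) → C = -1/6

x = 0, y = 1/6, minimum C = -1/6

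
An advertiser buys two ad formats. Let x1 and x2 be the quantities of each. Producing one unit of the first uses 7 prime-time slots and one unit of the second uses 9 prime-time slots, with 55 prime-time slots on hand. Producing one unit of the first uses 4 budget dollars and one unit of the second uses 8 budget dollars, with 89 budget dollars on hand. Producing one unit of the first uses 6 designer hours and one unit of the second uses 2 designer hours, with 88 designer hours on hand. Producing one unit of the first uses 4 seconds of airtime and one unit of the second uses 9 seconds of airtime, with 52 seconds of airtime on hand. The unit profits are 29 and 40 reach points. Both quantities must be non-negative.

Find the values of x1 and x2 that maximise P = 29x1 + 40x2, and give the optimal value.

At the optimal vertex, 7x1 + 9x2 = 55 and 4x1 + 9x2 = 52.
Solving simultaneously gives x1 = 1, x2 = 16/3.

x1 = 1, x2 = 16/3, maximum P = 727/3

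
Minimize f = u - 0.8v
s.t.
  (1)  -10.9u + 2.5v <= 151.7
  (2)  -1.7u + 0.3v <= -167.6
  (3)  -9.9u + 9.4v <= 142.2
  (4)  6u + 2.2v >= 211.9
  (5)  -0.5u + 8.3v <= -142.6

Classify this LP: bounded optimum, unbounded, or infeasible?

bounded optimum

Extreme points and f = u - 0.8v:
  (43229/554, -64537/554) → f = 474293/2770
  (67415/698, -7931/698) → f = 368799/3490
The feasible region has finitely many vertices and no improving ray; the minimum is 368799/3490 at (67415/698, -7931/698).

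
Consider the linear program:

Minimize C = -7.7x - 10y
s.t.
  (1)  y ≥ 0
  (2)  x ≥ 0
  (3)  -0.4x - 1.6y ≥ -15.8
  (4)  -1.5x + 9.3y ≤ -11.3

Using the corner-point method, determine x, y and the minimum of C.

The optimum lies where y = 0 and -0.4x - 1.6y = -15.8.
Solving simultaneously gives x = 79/2, y = 0.

x = 39.5, y = 0, minimum C = -304.15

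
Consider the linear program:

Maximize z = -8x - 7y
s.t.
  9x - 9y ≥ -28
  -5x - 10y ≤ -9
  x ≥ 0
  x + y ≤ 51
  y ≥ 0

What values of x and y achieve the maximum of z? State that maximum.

x = 0, y = 9/10, maximum z = -63/10

At the optimal vertex, -5x - 10y = -9 and x = 0.
Solving simultaneously gives x = 0, y = 9/10.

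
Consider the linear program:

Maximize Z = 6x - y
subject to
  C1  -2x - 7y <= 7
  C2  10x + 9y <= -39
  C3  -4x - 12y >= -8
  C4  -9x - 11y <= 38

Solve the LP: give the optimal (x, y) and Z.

Vertices and Z = 6x - y:
  (-105/26, 2/13) → Z = -317/13
  (-189/41, 13/41) → Z = -1147/41
  (-45/7, 59/21) → Z = -869/21
  (-17/2, 7/2) → Z = -109/2

x = -105/26, y = 2/13, maximum Z = -317/13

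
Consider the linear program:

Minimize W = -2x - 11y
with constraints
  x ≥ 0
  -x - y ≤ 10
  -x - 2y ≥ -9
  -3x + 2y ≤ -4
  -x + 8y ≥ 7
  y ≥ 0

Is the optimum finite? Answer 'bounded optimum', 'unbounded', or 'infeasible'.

Extreme points and W = -2x - 11y:
  (13/4, 23/8) → W = -305/8
  (29/5, 8/5) → W = -146/5
  (23/11, 25/22) → W = -367/22
The feasible region has finitely many vertices and no improving ray; the minimum is -305/8 at (13/4, 23/8).

bounded optimum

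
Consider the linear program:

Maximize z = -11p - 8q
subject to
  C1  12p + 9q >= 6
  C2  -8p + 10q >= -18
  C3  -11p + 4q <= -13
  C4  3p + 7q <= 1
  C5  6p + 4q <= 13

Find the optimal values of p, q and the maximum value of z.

p = 47/49, q = -30/49, maximum z = -277/49

Feasible corners and z = -11p - 8q:
  (37/32, -7/8) → z = -183/32
  (47/49, -30/49) → z = -277/49
  (68/43, -23/43) → z = -564/43
  (95/89, -28/89) → z = -821/89

The binding constraints are 12p + 9q = 6 and -11p + 4q = -13.
Solving simultaneously gives p = 47/49, q = -30/49.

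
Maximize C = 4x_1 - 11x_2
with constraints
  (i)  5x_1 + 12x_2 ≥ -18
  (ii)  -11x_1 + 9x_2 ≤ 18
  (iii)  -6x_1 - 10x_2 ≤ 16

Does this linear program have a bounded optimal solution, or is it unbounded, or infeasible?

From the feasible point (-6/11, -14/11), moving in the direction (12, -5) keeps every constraint satisfied while C increases without bound.

unbounded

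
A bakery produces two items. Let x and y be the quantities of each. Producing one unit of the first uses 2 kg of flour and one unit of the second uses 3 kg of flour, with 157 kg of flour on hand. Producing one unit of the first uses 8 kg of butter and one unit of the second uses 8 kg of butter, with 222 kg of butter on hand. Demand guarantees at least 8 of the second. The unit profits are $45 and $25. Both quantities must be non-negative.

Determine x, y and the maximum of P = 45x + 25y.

Vertices and P = 45x + 25y:
  (0, 111/4) → P = 2775/4
  (0, 8) → P = 200
  (79/4, 8) → P = 4355/4

The binding constraints are 8x + 8y = 222 and y = 8.
Solving simultaneously gives x = 79/4, y = 8.

x = 79/4, y = 8, maximum P = 4355/4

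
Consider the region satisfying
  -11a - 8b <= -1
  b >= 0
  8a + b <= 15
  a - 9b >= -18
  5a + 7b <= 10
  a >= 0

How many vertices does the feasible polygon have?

5

Intersecting each pair of boundary lines and keeping only the points that satisfy every inequality leaves:
  (1/11, 0)
  (0, 1/8)
  (15/8, 0)
  (95/51, 5/51)
  (0, 10/7)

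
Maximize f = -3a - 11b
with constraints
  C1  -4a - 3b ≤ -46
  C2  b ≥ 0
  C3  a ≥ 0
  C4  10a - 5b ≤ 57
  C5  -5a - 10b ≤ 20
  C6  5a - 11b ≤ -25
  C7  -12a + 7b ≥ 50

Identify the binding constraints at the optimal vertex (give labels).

Corner points and f = -3a - 11b:
  (0, 46/3) → f = -506/3
  (43/16, 47/4) → f = -2197/16
  (649/10, 592/5) → f = -14971/10
The feasible region is unbounded (it extends along (0, 1), (1, 2)), but f strictly decreases along every unbounded feasible direction, so there is no improving ray and the maximum is attained at a vertex.

The maximum is at (43/16, 47/4). Substituting into each constraint, equality holds for C1 and C7; the remaining constraints have slack.

C1 and C7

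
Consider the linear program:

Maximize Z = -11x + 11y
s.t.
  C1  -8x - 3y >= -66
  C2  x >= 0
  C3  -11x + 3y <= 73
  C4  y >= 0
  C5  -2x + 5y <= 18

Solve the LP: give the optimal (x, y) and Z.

x = 0, y = 18/5, maximum Z = 198/5

Extreme points and Z = -11x + 11y:
  (33/4, 0) → Z = -363/4
  (6, 6) → Z = 0
  (0, 0) → Z = 0
  (0, 18/5) → Z = 198/5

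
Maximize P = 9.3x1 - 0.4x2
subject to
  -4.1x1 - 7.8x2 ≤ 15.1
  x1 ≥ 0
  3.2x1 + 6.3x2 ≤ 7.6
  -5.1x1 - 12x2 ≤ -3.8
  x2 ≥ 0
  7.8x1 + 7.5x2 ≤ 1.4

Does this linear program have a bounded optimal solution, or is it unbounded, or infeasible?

The boundaries -4.1x1 - 7.8x2 = 15.1 and 3.2x1 + 6.3x2 = 7.6 meet at (-5147/29, 7948/87), but that point violates x1 ≥ 0. Every candidate vertex is excluded by some other constraint, so the feasible region is empty.

infeasible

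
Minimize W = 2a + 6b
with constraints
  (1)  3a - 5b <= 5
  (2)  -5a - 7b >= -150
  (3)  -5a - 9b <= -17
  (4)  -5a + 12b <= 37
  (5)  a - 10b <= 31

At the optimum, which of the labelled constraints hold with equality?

Vertices and W = 2a + 6b:
  (785/46, 425/46) → W = 2060/23
  (5/2, 1/2) → W = 8
  (1541/95, 187/19) → W = 8692/95
  (-43/35, 18/7) → W = 454/35

The minimum is at (5/2, 1/2). Substituting into each constraint, equality holds for (1) and (3); the remaining constraints have slack.

(1) and (3)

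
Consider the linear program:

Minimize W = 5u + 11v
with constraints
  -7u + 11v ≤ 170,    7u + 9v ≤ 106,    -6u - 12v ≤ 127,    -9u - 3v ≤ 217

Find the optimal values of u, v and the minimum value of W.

u = 161/2, v = -305/6, minimum W = -470/3

At the optimal vertex, 7u + 9v = 106 and -6u - 12v = 127.
Solving simultaneously gives u = 161/2, v = -305/6.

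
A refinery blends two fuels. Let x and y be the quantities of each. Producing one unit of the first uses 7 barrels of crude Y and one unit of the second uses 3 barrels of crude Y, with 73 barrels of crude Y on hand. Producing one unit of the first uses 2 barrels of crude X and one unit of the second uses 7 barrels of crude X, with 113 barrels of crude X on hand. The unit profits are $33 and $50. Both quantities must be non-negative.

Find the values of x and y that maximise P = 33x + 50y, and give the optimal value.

x = 4, y = 15, maximum P = 882

Extreme points and P = 33x + 50y:
  (0, 0) → P = 0
  (0, 113/7) → P = 5650/7
  (73/7, 0) → P = 2409/7
  (4, 15) → P = 882

The optimum lies where 7x + 3y = 73 and 2x + 7y = 113.
Solving simultaneously gives x = 4, y = 15.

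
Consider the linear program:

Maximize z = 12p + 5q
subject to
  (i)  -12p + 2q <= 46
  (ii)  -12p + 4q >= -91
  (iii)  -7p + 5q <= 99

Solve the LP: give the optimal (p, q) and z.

The binding constraints are -12p + 4q = -91 and -7p + 5q = 99.
Solving simultaneously gives p = 851/32, q = 1825/32.

p = 851/32, q = 1825/32, maximum z = 19337/32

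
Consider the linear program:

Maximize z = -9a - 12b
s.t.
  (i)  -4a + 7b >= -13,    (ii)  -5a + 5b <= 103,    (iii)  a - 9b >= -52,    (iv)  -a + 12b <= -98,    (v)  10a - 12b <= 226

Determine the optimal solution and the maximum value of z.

a = -262/5, b = -159/5, maximum z = 4266/5

Extreme points and z = -9a - 12b:
  (-262/5, -159/5) → z = 4266/5
  (-530/41, -379/41) → z = 9318/41
  (-1726/55, -593/55) → z = 4530/11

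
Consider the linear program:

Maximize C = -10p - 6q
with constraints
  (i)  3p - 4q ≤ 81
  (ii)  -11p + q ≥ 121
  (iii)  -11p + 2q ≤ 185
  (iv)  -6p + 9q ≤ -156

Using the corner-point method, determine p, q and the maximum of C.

Feasible corners and C = -10p - 6q:
  (-565/41, -1254/41) → C = 13174/41
  (-451/19, -723/19) → C = 8848/19
  (-415/31, -814/31) → C = 9034/31
  (-659/29, -942/29) → C = 12242/29

The optimum lies where 3p - 4q = 81 and -11p + 2q = 185.
Solving simultaneously gives p = -451/19, q = -723/19.

p = -451/19, q = -723/19, maximum C = 8848/19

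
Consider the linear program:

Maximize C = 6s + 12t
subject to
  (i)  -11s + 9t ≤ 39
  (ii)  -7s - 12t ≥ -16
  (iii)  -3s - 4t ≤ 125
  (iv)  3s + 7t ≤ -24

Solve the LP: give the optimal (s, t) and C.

s = 400/13, t = -216/13, maximum C = -192/13

The feasible region is unbounded (it extends along (4, -3), (12, -7)), but C strictly decreases along every unbounded feasible direction, so there is no improving ray and the maximum is attained at a vertex.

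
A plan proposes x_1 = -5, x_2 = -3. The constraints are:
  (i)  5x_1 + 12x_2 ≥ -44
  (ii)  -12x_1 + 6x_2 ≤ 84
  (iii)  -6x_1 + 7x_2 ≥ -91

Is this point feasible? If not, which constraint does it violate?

Constraint (i): 5x_1 + 12x_2 = -61, which is not ≥ -44. All other constraints are satisfied.

not feasible — violates (i)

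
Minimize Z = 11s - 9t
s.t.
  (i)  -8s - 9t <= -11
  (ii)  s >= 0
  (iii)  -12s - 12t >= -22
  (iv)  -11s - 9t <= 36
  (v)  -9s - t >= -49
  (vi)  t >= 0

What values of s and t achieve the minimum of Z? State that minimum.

Corner points and Z = 11s - 9t:
  (0, 11/9) → Z = -11
  (11/8, 0) → Z = 121/8
  (0, 11/6) → Z = -33/2
  (11/6, 0) → Z = 121/6

s = 0, t = 11/6, minimum Z = -33/2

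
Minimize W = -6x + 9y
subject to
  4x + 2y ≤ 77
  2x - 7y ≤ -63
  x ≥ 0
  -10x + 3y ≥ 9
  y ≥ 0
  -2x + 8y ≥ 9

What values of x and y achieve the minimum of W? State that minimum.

Corner points and W = -6x + 9y:
  (0, 77/2) → W = 693/2
  (213/32, 403/16) → W = 747/4
  (0, 9) → W = 81
  (63/32, 153/16) → W = 297/4

The binding constraints are 2x - 7y = -63 and -10x + 3y = 9.
Solving simultaneously gives x = 63/32, y = 153/16.

x = 63/32, y = 153/16, minimum W = 297/4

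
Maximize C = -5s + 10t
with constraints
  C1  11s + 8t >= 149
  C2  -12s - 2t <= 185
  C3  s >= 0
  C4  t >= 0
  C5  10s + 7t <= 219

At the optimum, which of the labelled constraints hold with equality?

Feasible corners and C = -5s + 10t:
  (0, 149/8) → C = 745/4
  (149/11, 0) → C = -745/11
  (0, 219/7) → C = 2190/7
  (219/10, 0) → C = -219/2

The maximum is at (0, 219/7). Substituting into each constraint, equality holds for C3 and C5; the remaining constraints have slack.

C3 and C5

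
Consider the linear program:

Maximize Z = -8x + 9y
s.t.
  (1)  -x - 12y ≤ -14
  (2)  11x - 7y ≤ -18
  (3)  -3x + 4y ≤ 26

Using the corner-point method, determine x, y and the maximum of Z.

Feasible corners and Z = -8x + 9y:
  (-118/139, 172/139) → Z = 2492/139
  (-32/5, 17/10) → Z = 133/2
  (110/23, 232/23) → Z = 1208/23

x = -32/5, y = 17/10, maximum Z = 133/2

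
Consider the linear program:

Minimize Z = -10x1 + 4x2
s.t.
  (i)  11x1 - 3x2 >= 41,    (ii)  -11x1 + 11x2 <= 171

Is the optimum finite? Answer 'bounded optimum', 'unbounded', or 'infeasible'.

unbounded

From the feasible point (241/22, 53/2), moving in the direction (-3, -11) keeps every constraint satisfied while Z decreases without bound.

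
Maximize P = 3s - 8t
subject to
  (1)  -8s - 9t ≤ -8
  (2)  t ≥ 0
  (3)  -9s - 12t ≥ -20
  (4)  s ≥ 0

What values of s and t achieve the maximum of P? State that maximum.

The binding constraints are t = 0 and -9s - 12t = -20.
Solving simultaneously gives s = 20/9, t = 0.

s = 20/9, t = 0, maximum P = 20/3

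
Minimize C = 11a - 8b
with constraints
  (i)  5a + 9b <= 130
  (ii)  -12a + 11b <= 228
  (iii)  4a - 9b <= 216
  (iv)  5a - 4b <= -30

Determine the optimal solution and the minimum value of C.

a = -1107/16, b = -219/4, minimum C = -5169/16

At the optimal vertex, -12a + 11b = 228 and 4a - 9b = 216.
Solving simultaneously gives a = -1107/16, b = -219/4.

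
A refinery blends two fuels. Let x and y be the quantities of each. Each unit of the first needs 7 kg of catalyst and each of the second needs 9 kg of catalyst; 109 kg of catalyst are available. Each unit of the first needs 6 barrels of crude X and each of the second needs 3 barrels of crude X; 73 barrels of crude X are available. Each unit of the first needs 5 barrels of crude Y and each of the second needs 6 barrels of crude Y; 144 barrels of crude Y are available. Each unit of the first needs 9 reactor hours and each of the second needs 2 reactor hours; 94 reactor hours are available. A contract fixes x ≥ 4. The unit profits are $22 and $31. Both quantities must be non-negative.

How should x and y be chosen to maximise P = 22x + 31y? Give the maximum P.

Vertices and P = 22x + 31y:
  (94/9, 0) → P = 2068/9
  (4, 0) → P = 88
  (628/67, 323/67) → P = 23829/67
  (4, 9) → P = 367

The binding constraints are 7x + 9y = 109 and x = 4.
Solving simultaneously gives x = 4, y = 9.

x = 4, y = 9, maximum P = 367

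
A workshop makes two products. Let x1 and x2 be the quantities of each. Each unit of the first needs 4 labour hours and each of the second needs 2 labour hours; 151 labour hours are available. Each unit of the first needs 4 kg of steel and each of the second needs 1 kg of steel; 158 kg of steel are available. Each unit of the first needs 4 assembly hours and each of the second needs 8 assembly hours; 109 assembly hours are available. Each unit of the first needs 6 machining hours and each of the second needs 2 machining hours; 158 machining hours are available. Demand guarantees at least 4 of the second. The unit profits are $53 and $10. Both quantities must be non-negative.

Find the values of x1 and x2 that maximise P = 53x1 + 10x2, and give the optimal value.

x1 = 77/4, x2 = 4, maximum P = 4241/4

Corner points and P = 53x1 + 10x2:
  (0, 109/8) → P = 545/4
  (0, 4) → P = 40
  (77/4, 4) → P = 4241/4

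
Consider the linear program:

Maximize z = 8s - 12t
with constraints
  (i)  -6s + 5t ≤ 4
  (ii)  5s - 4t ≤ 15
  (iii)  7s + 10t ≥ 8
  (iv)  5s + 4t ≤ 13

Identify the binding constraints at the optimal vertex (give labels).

(ii) and (iii)

Extreme points and z = 8s - 12t:
  (0, 4/5) → z = -48/5
  (1, 2) → z = -16
  (7/3, -5/6) → z = 86/3
  (14/5, -1/4) → z = 127/5

The maximum is at (7/3, -5/6). Substituting into each constraint, equality holds for (ii) and (iii); the remaining constraints have slack.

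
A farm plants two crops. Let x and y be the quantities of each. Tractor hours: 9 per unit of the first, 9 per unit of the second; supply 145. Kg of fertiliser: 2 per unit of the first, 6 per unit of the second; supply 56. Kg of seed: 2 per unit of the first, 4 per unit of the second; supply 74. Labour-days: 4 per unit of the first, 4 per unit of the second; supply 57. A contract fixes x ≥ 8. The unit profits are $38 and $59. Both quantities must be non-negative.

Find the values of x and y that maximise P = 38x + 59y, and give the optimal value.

Feasible corners and P = 38x + 59y:
  (57/4, 0) → P = 1083/2
  (8, 0) → P = 304
  (8, 25/4) → P = 2691/4

The optimum lies where 4x + 4y = 57 and x = 8.
Solving simultaneously gives x = 8, y = 25/4.

x = 8, y = 25/4, maximum P = 2691/4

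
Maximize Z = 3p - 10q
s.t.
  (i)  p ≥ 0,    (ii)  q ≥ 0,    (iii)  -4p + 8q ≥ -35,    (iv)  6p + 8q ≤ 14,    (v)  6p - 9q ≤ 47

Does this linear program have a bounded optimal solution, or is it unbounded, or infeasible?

Corner points and Z = 3p - 10q:
  (0, 0) → Z = 0
  (0, 7/4) → Z = -35/2
  (7/3, 0) → Z = 7
The feasible region has finitely many vertices and no improving ray; the maximum is 7 at (7/3, 0).

bounded optimum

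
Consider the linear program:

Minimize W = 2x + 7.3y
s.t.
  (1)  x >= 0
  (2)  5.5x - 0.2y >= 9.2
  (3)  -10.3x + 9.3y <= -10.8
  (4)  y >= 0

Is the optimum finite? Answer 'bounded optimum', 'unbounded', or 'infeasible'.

Feasible corners and W = 2x + 7.3y:
  (8340/4909, 3536/4909) → W = 212464/24545
  (92/55, 0) → W = 184/55
The feasible region has finitely many vertices and no improving ray; the minimum is 184/55 at (92/55, 0).

bounded optimum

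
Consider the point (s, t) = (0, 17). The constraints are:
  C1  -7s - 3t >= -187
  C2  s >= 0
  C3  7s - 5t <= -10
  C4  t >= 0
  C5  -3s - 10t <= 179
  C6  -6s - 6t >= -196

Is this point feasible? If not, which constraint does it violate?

feasible

C1: -51 ≥ -187 ✓
C2: 0 ≥ 0 ✓
C3: -85 ≤ -10 ✓
C4: 17 ≥ 0 ✓
C5: -170 ≤ 179 ✓
C6: -102 ≥ -196 ✓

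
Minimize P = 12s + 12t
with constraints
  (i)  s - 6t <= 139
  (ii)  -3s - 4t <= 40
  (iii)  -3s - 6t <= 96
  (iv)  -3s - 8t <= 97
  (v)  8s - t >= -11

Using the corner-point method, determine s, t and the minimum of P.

Extreme points and P = 12s + 12t:
  (265/13, -257/13) → P = 96/13
  (17/3, -57/4) → P = -103
  (-12/5, -41/5) → P = -636/5
The feasible region is unbounded (it extends along (6, 1), (1, 8)), but P strictly increases along every unbounded feasible direction, so there is no improving ray and the minimum is attained at a vertex.

At the optimal vertex, -3s - 4t = 40 and 8s - t = -11.
Solving simultaneously gives s = -12/5, t = -41/5.

s = -12/5, t = -41/5, minimum P = -636/5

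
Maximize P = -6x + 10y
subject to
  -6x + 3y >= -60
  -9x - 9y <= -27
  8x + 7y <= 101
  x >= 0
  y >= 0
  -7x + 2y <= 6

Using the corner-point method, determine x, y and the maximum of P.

Extreme points and P = -6x + 10y:
  (241/22, 21/11) → P = -513/11
  (10, 0) → P = -60
  (0, 3) → P = 30
  (3, 0) → P = -18
  (32/13, 151/13) → P = 1318/13

x = 32/13, y = 151/13, maximum P = 1318/13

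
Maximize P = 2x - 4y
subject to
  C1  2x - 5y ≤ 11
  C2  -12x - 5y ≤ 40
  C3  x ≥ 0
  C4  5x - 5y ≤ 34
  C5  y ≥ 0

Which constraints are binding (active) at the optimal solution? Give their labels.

C1 and C4

Extreme points and P = 2x - 4y:
  (23/3, 13/15) → P = 178/15
  (11/2, 0) → P = 11
  (0, 0) → P = 0
The feasible region is unbounded (it extends along (0, 1), (1, 1)), but P strictly decreases along every unbounded feasible direction, so there is no improving ray and the maximum is attained at a vertex.

The maximum is at (23/3, 13/15). Substituting into each constraint, equality holds for C1 and C4; the remaining constraints have slack.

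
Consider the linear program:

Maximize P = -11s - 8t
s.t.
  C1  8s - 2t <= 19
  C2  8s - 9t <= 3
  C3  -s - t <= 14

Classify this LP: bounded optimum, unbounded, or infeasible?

From the feasible point (165/56, 16/7), moving in the direction (-1, 1) keeps every constraint satisfied while P increases without bound.

unbounded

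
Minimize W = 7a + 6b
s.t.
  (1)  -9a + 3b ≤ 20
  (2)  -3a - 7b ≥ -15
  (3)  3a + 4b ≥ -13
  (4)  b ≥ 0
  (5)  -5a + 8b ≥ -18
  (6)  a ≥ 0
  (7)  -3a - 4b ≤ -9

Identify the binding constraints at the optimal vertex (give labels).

Corner points and W = 7a + 6b:
  (246/59, 21/59) → W = 1848/59
  (1/3, 2) → W = 43/3
  (18/5, 0) → W = 126/5
  (3, 0) → W = 21

The minimum is at (1/3, 2). Substituting into each constraint, equality holds for (2) and (7); the remaining constraints have slack.

(2) and (7)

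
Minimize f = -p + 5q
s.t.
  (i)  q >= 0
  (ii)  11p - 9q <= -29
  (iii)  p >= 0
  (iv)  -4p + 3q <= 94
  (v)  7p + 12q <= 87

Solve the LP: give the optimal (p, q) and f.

Corner points and f = -p + 5q:
  (0, 29/9) → f = 145/9
  (29/13, 232/39) → f = 1073/39
  (0, 29/4) → f = 145/4

The optimum lies where 11p - 9q = -29 and p = 0.
Solving simultaneously gives p = 0, q = 29/9.

p = 0, q = 29/9, minimum f = 145/9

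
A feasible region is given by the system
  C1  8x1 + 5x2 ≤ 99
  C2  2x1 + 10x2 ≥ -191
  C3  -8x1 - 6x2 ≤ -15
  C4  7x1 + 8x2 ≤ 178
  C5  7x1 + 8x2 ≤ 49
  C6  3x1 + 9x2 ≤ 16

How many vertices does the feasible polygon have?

5

The feasible vertices (each the meet of two boundaries and inside every other half-plane) are:
  (389/14, -863/35)
  (547/29, -301/29)
  (324/17, -779/34)
  (13/18, 83/54)
  (313/39, -35/39)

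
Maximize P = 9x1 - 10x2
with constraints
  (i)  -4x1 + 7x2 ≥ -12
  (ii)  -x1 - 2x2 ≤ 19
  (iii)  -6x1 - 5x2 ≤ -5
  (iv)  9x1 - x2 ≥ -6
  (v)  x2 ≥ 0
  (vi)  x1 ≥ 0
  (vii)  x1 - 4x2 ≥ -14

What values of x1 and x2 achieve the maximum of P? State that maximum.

Feasible corners and P = 9x1 - 10x2:
  (3, 0) → P = 27
  (146/9, 68/9) → P = 634/9
  (5/6, 0) → P = 15/2
  (0, 1) → P = -10
  (0, 7/2) → P = -35

The optimum lies where -4x1 + 7x2 = -12 and x1 - 4x2 = -14.
Solving simultaneously gives x1 = 146/9, x2 = 68/9.

x1 = 146/9, x2 = 68/9, maximum P = 634/9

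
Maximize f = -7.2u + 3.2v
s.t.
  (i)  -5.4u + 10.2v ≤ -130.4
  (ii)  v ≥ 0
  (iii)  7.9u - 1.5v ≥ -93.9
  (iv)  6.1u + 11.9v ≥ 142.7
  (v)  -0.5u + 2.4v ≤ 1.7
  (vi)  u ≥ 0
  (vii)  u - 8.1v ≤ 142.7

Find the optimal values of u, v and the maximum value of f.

u = 652/27, v = 0, maximum f = -2608/15

Vertices and f = -7.2u + 3.2v:
  (652/27, 0) → f = -2608/15
  (5505/131, 3719/393) → f = -535036/1965
  (1427/10, 0) → f = -25686/25
The feasible region is unbounded (it extends along (24, 5), (81, 10)), but f strictly decreases along every unbounded feasible direction, so there is no improving ray and the maximum is attained at a vertex.

The optimum lies where -5.4u + 10.2v = -130.4 and v = 0.
Solving simultaneously gives u = 652/27, v = 0.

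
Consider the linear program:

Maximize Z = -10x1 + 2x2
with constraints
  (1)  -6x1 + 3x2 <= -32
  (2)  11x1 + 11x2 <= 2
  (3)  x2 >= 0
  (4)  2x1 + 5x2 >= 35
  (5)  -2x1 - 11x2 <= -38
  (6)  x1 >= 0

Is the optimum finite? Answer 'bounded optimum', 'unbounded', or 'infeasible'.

infeasible

The boundaries -6x1 + 3x2 = -32 and 2x1 + 5x2 = 35 meet at (265/36, 73/18), but that point violates 11x1 + 11x2 ≤ 2. Every candidate vertex is excluded by some other constraint, so the feasible region is empty.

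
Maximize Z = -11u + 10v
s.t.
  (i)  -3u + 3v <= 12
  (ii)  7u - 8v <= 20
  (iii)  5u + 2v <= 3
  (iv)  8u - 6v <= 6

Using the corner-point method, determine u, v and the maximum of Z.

u = -52, v = -48, maximum Z = 92

Feasible corners and Z = -11u + 10v:
  (-52, -48) → Z = 92
  (-5/7, 23/7) → Z = 285/7
  (-36/11, -59/11) → Z = -194/11
  (15/23, -3/23) → Z = -195/23

At the optimal vertex, -3u + 3v = 12 and 7u - 8v = 20.
Solving simultaneously gives u = -52, v = -48.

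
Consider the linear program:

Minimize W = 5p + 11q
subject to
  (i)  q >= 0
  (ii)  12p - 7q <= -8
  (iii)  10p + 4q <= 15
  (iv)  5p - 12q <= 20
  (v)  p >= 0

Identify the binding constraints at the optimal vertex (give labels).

(ii) and (v)

Extreme points and W = 5p + 11q:
  (73/118, 130/59) → W = 3225/118
  (0, 8/7) → W = 88/7
  (0, 15/4) → W = 165/4

The minimum is at (0, 8/7). Substituting into each constraint, equality holds for (ii) and (v); the remaining constraints have slack.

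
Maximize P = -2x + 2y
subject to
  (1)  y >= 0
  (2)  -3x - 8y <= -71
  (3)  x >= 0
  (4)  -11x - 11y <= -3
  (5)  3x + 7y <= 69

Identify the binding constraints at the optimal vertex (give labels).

(3) and (5)

Extreme points and P = -2x + 2y:
  (0, 71/8) → P = 71/4
  (55/3, 2) → P = -98/3
  (0, 69/7) → P = 138/7

The maximum is at (0, 69/7). Substituting into each constraint, equality holds for (3) and (5); the remaining constraints have slack.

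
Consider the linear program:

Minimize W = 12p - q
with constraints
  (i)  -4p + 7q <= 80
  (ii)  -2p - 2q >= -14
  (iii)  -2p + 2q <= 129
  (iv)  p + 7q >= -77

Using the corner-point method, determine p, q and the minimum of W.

Vertices and W = 12p - q:
  (-31/11, 108/11) → W = -480/11
  (-157/5, -228/35) → W = -2592/7
  (21, -14) → W = 266

p = -157/5, q = -228/35, minimum W = -2592/7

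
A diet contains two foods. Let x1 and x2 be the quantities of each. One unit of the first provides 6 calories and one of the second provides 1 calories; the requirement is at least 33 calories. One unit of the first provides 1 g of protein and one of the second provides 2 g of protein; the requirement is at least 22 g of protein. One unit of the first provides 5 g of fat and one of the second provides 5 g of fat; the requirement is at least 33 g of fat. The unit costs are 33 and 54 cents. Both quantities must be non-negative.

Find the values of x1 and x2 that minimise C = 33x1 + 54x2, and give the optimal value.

x1 = 4, x2 = 9, minimum C = 618

Extreme points and C = 33x1 + 54x2:
  (0, 33) → C = 1782
  (22, 0) → C = 726
  (4, 9) → C = 618
The feasible region is unbounded (it extends along (0, 1), (1, 0)), but C strictly increases along every unbounded feasible direction, so there is no improving ray and the minimum is attained at a vertex.

At the optimal vertex, 6x1 + x2 = 33 and x1 + 2x2 = 22.
Solving simultaneously gives x1 = 4, x2 = 9.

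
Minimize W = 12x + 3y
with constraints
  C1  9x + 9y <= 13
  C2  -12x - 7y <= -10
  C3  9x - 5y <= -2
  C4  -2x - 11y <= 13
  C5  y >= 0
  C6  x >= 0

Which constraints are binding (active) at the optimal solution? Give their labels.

Corner points and W = 12x + 3y:
  (47/126, 15/14) → W = 323/42
  (0, 13/9) → W = 13/3
  (12/41, 38/41) → W = 258/41
  (0, 10/7) → W = 30/7

The minimum is at (0, 10/7). Substituting into each constraint, equality holds for C2 and C6; the remaining constraints have slack.

C2 and C6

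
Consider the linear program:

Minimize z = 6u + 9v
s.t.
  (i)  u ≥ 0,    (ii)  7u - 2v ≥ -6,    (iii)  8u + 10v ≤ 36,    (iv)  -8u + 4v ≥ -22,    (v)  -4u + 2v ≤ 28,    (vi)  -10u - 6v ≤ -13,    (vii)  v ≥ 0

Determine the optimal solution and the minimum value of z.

u = 13/10, v = 0, minimum z = 39/5

Feasible corners and z = 6u + 9v:
  (0, 3) → z = 27
  (0, 13/6) → z = 39/2
  (6/43, 150/43) → z = 1386/43
  (13/4, 1) → z = 57/2
  (11/4, 0) → z = 33/2
  (13/10, 0) → z = 39/5

At the optimal vertex, -10u - 6v = -13 and v = 0.
Solving simultaneously gives u = 13/10, v = 0.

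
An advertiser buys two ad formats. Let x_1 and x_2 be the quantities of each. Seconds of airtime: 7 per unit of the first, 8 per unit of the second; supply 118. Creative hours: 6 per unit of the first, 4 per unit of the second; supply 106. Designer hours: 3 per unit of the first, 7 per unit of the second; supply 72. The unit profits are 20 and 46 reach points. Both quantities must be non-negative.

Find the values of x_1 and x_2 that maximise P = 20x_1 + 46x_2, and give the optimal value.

x_1 = 10, x_2 = 6, maximum P = 476

Extreme points and P = 20x_1 + 46x_2:
  (0, 0) → P = 0
  (0, 72/7) → P = 3312/7
  (118/7, 0) → P = 2360/7
  (10, 6) → P = 476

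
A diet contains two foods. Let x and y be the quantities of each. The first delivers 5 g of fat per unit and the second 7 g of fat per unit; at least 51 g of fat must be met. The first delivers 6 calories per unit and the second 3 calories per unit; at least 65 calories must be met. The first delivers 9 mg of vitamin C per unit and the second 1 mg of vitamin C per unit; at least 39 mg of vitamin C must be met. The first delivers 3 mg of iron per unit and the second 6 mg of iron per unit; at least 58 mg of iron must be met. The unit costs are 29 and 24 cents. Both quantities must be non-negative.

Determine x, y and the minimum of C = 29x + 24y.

x = 8, y = 17/3, minimum C = 368

Feasible corners and C = 29x + 24y:
  (0, 39) → C = 936
  (58/3, 0) → C = 1682/3
  (52/21, 117/7) → C = 9932/21
  (8, 17/3) → C = 368
The feasible region is unbounded (it extends along (0, 1), (1, 0)), but C strictly increases along every unbounded feasible direction, so there is no improving ray and the minimum is attained at a vertex.

The binding constraints are 6x + 3y = 65 and 3x + 6y = 58.
Solving simultaneously gives x = 8, y = 17/3.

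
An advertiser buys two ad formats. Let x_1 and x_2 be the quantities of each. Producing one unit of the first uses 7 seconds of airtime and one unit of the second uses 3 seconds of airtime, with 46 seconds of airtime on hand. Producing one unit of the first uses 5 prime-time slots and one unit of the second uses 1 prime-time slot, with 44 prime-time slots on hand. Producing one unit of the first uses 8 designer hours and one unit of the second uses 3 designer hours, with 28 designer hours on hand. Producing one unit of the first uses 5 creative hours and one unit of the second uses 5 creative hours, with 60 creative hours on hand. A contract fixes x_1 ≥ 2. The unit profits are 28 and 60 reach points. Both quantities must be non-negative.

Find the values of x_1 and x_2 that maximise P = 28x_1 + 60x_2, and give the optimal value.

x_1 = 2, x_2 = 4, maximum P = 296

Extreme points and P = 28x_1 + 60x_2:
  (7/2, 0) → P = 98
  (2, 0) → P = 56
  (2, 4) → P = 296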